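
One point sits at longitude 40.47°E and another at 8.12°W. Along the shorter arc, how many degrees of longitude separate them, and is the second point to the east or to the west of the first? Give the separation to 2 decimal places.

48.59° west

Raw difference: -8.12 − 40.47 = -48.59°.
Normalise into (−180°, 180°]: -48.59° stays -48.59°.
Negative ⇒ the second point lies to the west; separation 48.59°.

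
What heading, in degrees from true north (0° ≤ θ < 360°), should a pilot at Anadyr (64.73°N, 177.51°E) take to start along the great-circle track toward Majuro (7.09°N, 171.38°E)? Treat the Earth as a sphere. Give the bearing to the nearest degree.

187°

Δλ = 171.38 − 177.51 = -6.13°.
θ = atan2( sin Δλ · cos φ₂ , cos φ₁ · sin φ₂ − sin φ₁ · cos φ₂ · cos Δλ )
  = atan2(-0.10597, -0.83957) = -172.806° → normalised to [0°, 360°): 187.194°.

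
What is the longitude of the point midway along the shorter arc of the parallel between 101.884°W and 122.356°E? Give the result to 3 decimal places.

Signed shortest Δλ from -101.884° to +122.356° is -135.760°.
Midpoint longitude = -101.884° + (-135.760°)/2 = -101.884° − 67.880° = -169.764°.
(The naïve average (-101.884 + +122.356)/2 = 10.236° is on the wrong side of the globe.)

169.764°W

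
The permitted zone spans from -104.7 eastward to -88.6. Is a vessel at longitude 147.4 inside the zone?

Band width going east from -104.7° to -88.6°: ((-88.6 − -104.7) mod 360) = 16.1°.
Offset of +147.4° east of the west edge: ((147.4 − -104.7) mod 360) = 252.1°.
252.1° > 16.1° ⇒ outside.

No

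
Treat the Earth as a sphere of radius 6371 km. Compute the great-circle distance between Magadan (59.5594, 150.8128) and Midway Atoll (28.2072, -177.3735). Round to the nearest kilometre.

Δλ = -177.3735 − 150.8128 = -328.1863°; wrapped into (−180°, 180°]: 31.8137°.
Δφ = 28.2072 − 59.5594 = -31.3522°.
a = sin²(Δφ/2) + cos φ₁ · cos φ₂ · sin²(Δλ/2) = 0.106545.
c = 2·atan2(√a, √(1−a)) = 0.66501 rad → d = 6371·c ≈ 4236.79 km.

4237 km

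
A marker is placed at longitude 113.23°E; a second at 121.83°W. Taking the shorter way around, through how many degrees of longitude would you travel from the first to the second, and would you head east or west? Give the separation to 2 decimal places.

Raw difference: -121.83 − 113.23 = -235.06°.
Normalise into (−180°, 180°]: -235.06° + 360° = 124.94°.
Positive ⇒ the second point lies to the east; separation 124.94°.

124.94° east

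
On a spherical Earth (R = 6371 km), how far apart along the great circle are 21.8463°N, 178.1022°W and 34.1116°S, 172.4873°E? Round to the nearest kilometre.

6301 km

Δλ = 172.4873 − -178.1022 = 350.5895°; wrapped into (−180°, 180°]: -9.4105°.
Δφ = -34.1116 − 21.8463 = -55.9579°.
a = sin²(Δφ/2) + cos φ₁ · cos φ₂ · sin²(Δλ/2) = 0.225270.
c = 2·atan2(√a, √(1−a)) = 0.98908 rad → d = 6371·c ≈ 6301.42 km.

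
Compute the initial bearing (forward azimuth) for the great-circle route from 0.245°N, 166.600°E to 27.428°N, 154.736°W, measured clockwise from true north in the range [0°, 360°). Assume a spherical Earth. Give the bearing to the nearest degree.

50°

Δλ = -154.736 − 166.600 = -321.336°; wrapped into (−180°, 180°]: 38.664°.
θ = atan2( sin Δλ · cos φ₂ , cos φ₁ · sin φ₂ − sin φ₁ · cos φ₂ · cos Δλ )
  = atan2(0.55452, 0.45767) = 50.466° → normalised to [0°, 360°): 50.466°.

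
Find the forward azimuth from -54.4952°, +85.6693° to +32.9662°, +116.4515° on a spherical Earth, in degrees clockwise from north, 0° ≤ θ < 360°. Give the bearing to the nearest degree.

Δλ = 116.4515 − 85.6693 = 30.7822°.
θ = atan2( sin Δλ · cos φ₂ , cos φ₁ · sin φ₂ − sin φ₁ · cos φ₂ · cos Δλ )
  = atan2(0.42938, 0.90280) = 25.436° → normalised to [0°, 360°): 25.436°.

25°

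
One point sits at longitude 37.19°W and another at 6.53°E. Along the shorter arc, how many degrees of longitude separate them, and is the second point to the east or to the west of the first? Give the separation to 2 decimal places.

Raw difference: 6.53 − -37.19 = 43.72°.
Normalise into (−180°, 180°]: 43.72° stays 43.72°.
Positive ⇒ the second point lies to the east; separation 43.72°.

43.72° east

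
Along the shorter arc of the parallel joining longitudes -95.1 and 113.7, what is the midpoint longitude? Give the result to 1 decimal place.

Signed shortest Δλ from -95.1° to +113.7° is -151.2°.
Midpoint longitude = -95.1° + (-151.2°)/2 = -95.1° − 75.6° = -170.7°.
(The naïve average (-95.1 + +113.7)/2 = 9.3° is on the wrong side of the globe.)

-170.7°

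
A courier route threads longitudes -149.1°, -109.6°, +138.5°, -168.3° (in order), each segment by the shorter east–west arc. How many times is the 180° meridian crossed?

2

Leg 1: -149.1° → -109.6°, shortest Δλ = 39.5° (east) — does not cross 180°.
Leg 2: -109.6° → +138.5°, shortest Δλ = -111.9° (west) — crosses 180°.
Leg 3: +138.5° → -168.3°, shortest Δλ = 53.2° (east) — crosses 180°.
Total crossings: 2.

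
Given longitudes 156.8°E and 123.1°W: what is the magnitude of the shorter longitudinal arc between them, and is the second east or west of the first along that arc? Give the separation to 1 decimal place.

Raw difference: -123.1 − 156.8 = -279.9°.
Normalise into (−180°, 180°]: -279.9° + 360° = 80.1°.
Positive ⇒ the second point lies to the east; separation 80.1°.

80.1° east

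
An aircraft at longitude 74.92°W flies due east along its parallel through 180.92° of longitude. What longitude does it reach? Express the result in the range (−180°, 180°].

Start at -74.92°; shift +180.92° → +106.00°.
+106.00° already lies in (−180°, 180°].

106.00°E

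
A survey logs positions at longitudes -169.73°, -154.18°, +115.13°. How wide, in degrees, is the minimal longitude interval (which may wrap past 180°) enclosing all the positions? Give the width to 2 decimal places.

Sort the longitudes: -169.73°, -154.18°, +115.13°.
Eastward gaps between consecutive values (wrapping around): 15.55°, 269.31°, 75.14°.
Largest gap = 269.31° ⇒ minimal covering band is its complement: 360° − 269.31° = 90.69°.
Band runs from +115.13° eastward to -154.18°, crossing the antimeridian.

90.69°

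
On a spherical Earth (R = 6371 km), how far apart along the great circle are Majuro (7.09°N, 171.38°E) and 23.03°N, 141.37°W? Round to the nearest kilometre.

Δλ = -141.37 − 171.38 = -312.75°; wrapped into (−180°, 180°]: 47.25°.
Δφ = 23.03 − 7.09 = 15.94°.
a = sin²(Δφ/2) + cos φ₁ · cos φ₂ · sin²(Δλ/2) = 0.165895.
c = 2·atan2(√a, √(1−a)) = 0.83900 rad → d = 6371·c ≈ 5345.24 km.

5345 km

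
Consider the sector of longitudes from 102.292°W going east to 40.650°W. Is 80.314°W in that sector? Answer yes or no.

Band width going east from -102.292° to -40.650°: ((-40.650 − -102.292) mod 360) = 61.642°.
Offset of -80.314° east of the west edge: ((-80.314 − -102.292) mod 360) = 21.978°.
21.978° ≤ 61.642° ⇒ inside.

Yes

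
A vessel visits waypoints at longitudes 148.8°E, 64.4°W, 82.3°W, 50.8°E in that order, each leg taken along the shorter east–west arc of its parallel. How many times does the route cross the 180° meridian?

1

Leg 1: +148.8° → -64.4°, shortest Δλ = 146.8° (east) — crosses 180°.
Leg 2: -64.4° → -82.3°, shortest Δλ = -17.9° (west) — does not cross 180°.
Leg 3: -82.3° → +50.8°, shortest Δλ = 133.1° (east) — does not cross 180°.
Total crossings: 1.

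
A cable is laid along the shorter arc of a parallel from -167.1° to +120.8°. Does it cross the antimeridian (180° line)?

Naïve |120.8 − -167.1| = 287.9° > 180°, so the shorter arc goes the other way round — across 180°.
Signed shortest Δλ = ((120.8 − -167.1 + 180) mod 360) − 180 = -72.1°.
Going west by 72.1° from -167.1° passes through 180° before reaching +120.8°.

Yes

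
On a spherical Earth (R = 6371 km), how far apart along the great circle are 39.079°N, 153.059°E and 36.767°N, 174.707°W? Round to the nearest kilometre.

Δλ = -174.707 − 153.059 = -327.766°; wrapped into (−180°, 180°]: 32.234°.
Δφ = 36.767 − 39.079 = -2.312°.
a = sin²(Δφ/2) + cos φ₁ · cos φ₂ · sin²(Δλ/2) = 0.048328.
c = 2·atan2(√a, √(1−a)) = 0.44329 rad → d = 6371·c ≈ 2824.23 km.

2824 km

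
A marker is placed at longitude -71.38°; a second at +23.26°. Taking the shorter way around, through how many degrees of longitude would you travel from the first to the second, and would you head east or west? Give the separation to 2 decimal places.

94.64° east

Raw difference: 23.26 − -71.38 = 94.64°.
Normalise into (−180°, 180°]: 94.64° stays 94.64°.
Positive ⇒ the second point lies to the east; separation 94.64°.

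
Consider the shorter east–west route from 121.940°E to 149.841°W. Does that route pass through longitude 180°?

Yes

Naïve |-149.841 − 121.940| = 271.781° > 180°, so the shorter arc goes the other way round — across 180°.
Signed shortest Δλ = ((-149.841 − 121.940 + 180) mod 360) − 180 = 88.219°.
Going east by 88.219° from +121.940° passes through 180° before reaching -149.841°.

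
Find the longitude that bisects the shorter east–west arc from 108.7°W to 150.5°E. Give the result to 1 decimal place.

159.1°W

Signed shortest Δλ from -108.7° to +150.5° is -100.8°.
Midpoint longitude = -108.7° + (-100.8°)/2 = -108.7° − 50.4° = -159.1°.
(The naïve average (-108.7 + +150.5)/2 = 20.9° is on the wrong side of the globe.)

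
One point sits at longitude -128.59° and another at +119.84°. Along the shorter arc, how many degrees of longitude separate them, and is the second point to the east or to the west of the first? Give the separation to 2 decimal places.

Raw difference: 119.84 − -128.59 = 248.43°.
Normalise into (−180°, 180°]: 248.43° − 360° = -111.57°.
Negative ⇒ the second point lies to the west; separation 111.57°.

111.57° west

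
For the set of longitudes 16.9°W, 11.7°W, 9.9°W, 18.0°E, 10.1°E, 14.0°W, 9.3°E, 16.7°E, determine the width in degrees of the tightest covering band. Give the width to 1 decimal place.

Sort the longitudes: -16.9°, -14.0°, -11.7°, -9.9°, +9.3°, +10.1°, +16.7°, +18.0°.
Eastward gaps between consecutive values (wrapping around): 2.9°, 2.3°, 1.8°, 19.2°, 0.8°, 6.6°, 1.3°, 325.1°.
Largest gap = 325.1° ⇒ minimal covering band is its complement: 360° − 325.1° = 34.9°.
Band runs from -16.9° eastward to +18.0°.

34.9°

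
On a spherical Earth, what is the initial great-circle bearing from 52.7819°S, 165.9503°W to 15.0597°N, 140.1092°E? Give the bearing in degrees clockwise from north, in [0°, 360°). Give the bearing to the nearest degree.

Δλ = 140.1092 − -165.9503 = 306.0595°; wrapped into (−180°, 180°]: -53.9405°.
θ = atan2( sin Δλ · cos φ₂ , cos φ₁ · sin φ₂ − sin φ₁ · cos φ₂ · cos Δλ )
  = atan2(-0.78064, 0.60980) = -52.005° → normalised to [0°, 360°): 307.995°.

308°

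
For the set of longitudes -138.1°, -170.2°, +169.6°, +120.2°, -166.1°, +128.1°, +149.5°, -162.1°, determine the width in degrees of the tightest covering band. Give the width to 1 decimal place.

Sort the longitudes: -170.2°, -166.1°, -162.1°, -138.1°, +120.2°, +128.1°, +149.5°, +169.6°.
Eastward gaps between consecutive values (wrapping around): 4.1°, 4.0°, 24.0°, 258.3°, 7.9°, 21.4°, 20.1°, 20.2°.
Largest gap = 258.3° ⇒ minimal covering band is its complement: 360° − 258.3° = 101.7°.
Band runs from +120.2° eastward to -138.1°, crossing the antimeridian.

101.7°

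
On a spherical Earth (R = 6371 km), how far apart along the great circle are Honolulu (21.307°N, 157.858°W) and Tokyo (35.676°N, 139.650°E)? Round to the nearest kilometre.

Δλ = 139.650 − -157.858 = 297.508°; wrapped into (−180°, 180°]: -62.492°.
Δφ = 35.676 − 21.307 = 14.369°.
a = sin²(Δφ/2) + cos φ₁ · cos φ₂ · sin²(Δλ/2) = 0.219269.
c = 2·atan2(√a, √(1−a)) = 0.97465 rad → d = 6371·c ≈ 6209.47 km.

6209 km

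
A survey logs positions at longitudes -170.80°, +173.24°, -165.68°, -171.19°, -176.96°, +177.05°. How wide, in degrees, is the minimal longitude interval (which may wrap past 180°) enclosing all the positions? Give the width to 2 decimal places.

Sort the longitudes: -176.96°, -171.19°, -170.80°, -165.68°, +173.24°, +177.05°.
Eastward gaps between consecutive values (wrapping around): 5.77°, 0.39°, 5.12°, 338.92°, 3.81°, 5.99°.
Largest gap = 338.92° ⇒ minimal covering band is its complement: 360° − 338.92° = 21.08°.
Band runs from +173.24° eastward to -165.68°, crossing the antimeridian.

21.08°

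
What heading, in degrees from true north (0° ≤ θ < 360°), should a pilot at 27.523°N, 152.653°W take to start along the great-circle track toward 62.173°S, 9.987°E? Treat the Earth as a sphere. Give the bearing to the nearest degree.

166°

Δλ = 9.987 − -152.653 = 162.640°.
θ = atan2( sin Δλ · cos φ₂ , cos φ₁ · sin φ₂ − sin φ₁ · cos φ₂ · cos Δλ )
  = atan2(0.13928, -0.57839) = 166.460° → normalised to [0°, 360°): 166.460°.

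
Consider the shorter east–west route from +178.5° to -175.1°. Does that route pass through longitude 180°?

Yes

Naïve |-175.1 − 178.5| = 353.6° > 180°, so the shorter arc goes the other way round — across 180°.
Signed shortest Δλ = ((-175.1 − 178.5 + 180) mod 360) − 180 = 6.4°.
Going east by 6.4° from +178.5° passes through 180° before reaching -175.1°.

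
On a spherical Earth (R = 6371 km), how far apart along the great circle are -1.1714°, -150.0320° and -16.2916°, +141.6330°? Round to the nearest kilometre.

Δλ = 141.6330 − -150.0320 = 291.6650°; wrapped into (−180°, 180°]: -68.3350°.
Δφ = -16.2916 − -1.1714 = -15.1202°.
a = sin²(Δφ/2) + cos φ₁ · cos φ₂ · sin²(Δλ/2) = 0.319992.
c = 2·atan2(√a, √(1−a)) = 1.20251 rad → d = 6371·c ≈ 7661.20 km.

7661 km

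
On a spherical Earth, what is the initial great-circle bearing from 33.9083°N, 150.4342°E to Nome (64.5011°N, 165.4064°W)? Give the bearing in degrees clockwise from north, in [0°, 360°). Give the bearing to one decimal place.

27.5°

Δλ = -165.4064 − 150.4342 = -315.8406°; wrapped into (−180°, 180°]: 44.1594°.
θ = atan2( sin Δλ · cos φ₂ , cos φ₁ · sin φ₂ − sin φ₁ · cos φ₂ · cos Δλ )
  = atan2(0.29991, 0.57680) = 27.472° → normalised to [0°, 360°): 27.472°.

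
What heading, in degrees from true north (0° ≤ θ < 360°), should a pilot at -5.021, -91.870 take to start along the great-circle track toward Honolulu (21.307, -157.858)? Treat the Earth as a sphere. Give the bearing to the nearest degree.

Δλ = -157.858 − -91.870 = -65.988°.
θ = atan2( sin Δλ · cos φ₂ , cos φ₁ · sin φ₂ − sin φ₁ · cos φ₂ · cos Δλ )
  = atan2(-0.85102, 0.39515) = -65.093° → normalised to [0°, 360°): 294.907°.

295°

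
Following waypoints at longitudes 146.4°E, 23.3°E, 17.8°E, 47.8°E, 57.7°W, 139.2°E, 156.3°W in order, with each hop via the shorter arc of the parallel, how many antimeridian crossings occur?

2

Leg 1: +146.4° → +23.3°, shortest Δλ = -123.1° (west) — does not cross 180°.
Leg 2: +23.3° → +17.8°, shortest Δλ = -5.5° (west) — does not cross 180°.
Leg 3: +17.8° → +47.8°, shortest Δλ = 30.0° (east) — does not cross 180°.
Leg 4: +47.8° → -57.7°, shortest Δλ = -105.5° (west) — does not cross 180°.
Leg 5: -57.7° → +139.2°, shortest Δλ = -163.1° (west) — crosses 180°.
Leg 6: +139.2° → -156.3°, shortest Δλ = 64.5° (east) — crosses 180°.
Total crossings: 2.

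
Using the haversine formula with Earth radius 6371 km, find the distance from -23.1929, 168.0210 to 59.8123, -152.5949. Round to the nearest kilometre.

Δλ = -152.5949 − 168.0210 = -320.6159°; wrapped into (−180°, 180°]: 39.3841°.
Δφ = 59.8123 − -23.1929 = 83.0052°.
a = sin²(Δφ/2) + cos φ₁ · cos φ₂ · sin²(Δλ/2) = 0.491591.
c = 2·atan2(√a, √(1−a)) = 1.55398 rad → d = 6371·c ≈ 9900.39 km.

9900 km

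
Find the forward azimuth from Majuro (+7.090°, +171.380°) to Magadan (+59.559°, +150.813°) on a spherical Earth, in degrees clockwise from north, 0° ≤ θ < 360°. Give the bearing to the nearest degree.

347°

Δλ = 150.813 − 171.380 = -20.567°.
θ = atan2( sin Δλ · cos φ₂ , cos φ₁ · sin φ₂ − sin φ₁ · cos φ₂ · cos Δλ )
  = atan2(-0.17799, 0.79701) = -12.589° → normalised to [0°, 360°): 347.411°.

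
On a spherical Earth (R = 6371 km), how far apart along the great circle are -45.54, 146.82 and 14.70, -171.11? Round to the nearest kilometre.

7920 km

Δλ = -171.11 − 146.82 = -317.93°; wrapped into (−180°, 180°]: 42.07°.
Δφ = 14.70 − -45.54 = 60.24°.
a = sin²(Δφ/2) + cos φ₁ · cos φ₂ · sin²(Δλ/2) = 0.339101.
c = 2·atan2(√a, √(1−a)) = 1.24317 rad → d = 6371·c ≈ 7920.22 km.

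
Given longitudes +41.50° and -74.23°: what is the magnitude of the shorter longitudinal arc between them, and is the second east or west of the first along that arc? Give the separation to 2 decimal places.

Raw difference: -74.23 − 41.50 = -115.73°.
Normalise into (−180°, 180°]: -115.73° stays -115.73°.
Negative ⇒ the second point lies to the west; separation 115.73°.

115.73° west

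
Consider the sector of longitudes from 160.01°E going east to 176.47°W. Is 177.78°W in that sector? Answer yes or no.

Yes

Band width going east from +160.01° to -176.47°: ((-176.47 − 160.01) mod 360) = 23.52°.
Offset of -177.78° east of the west edge: ((-177.78 − 160.01) mod 360) = 22.21°.
22.21° ≤ 23.52° ⇒ inside.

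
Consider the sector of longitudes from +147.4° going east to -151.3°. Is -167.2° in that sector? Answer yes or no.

Band width going east from +147.4° to -151.3°: ((-151.3 − 147.4) mod 360) = 61.3°.
Offset of -167.2° east of the west edge: ((-167.2 − 147.4) mod 360) = 45.4°.
45.4° ≤ 61.3° ⇒ inside.

Yes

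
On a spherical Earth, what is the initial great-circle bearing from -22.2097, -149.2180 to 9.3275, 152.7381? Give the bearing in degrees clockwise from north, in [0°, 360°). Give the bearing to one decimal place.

Δλ = 152.7381 − -149.2180 = 301.9561°; wrapped into (−180°, 180°]: -58.0439°.
θ = atan2( sin Δλ · cos φ₂ , cos φ₁ · sin φ₂ − sin φ₁ · cos φ₂ · cos Δλ )
  = atan2(-0.83724, 0.34747) = -67.461° → normalised to [0°, 360°): 292.539°.

292.5°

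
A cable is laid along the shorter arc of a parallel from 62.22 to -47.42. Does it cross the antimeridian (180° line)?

No

Signed shortest Δλ = ((-47.42 − 62.22 + 180) mod 360) − 180 = -109.64°.
Going west by 109.64° from +62.22° reaches -47.42° without touching 180°.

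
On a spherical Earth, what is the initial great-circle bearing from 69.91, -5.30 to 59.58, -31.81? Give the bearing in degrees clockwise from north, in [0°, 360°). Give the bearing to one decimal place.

Δλ = -31.81 − -5.30 = -26.51°.
θ = atan2( sin Δλ · cos φ₂ , cos φ₁ · sin φ₂ − sin φ₁ · cos φ₂ · cos Δλ )
  = atan2(-0.22600, -0.12932) = -119.778° → normalised to [0°, 360°): 240.222°.

240.2°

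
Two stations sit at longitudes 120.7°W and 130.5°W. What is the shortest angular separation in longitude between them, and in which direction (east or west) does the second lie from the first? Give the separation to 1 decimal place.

Raw difference: -130.5 − -120.7 = -9.8°.
Normalise into (−180°, 180°]: -9.8° stays -9.8°.
Negative ⇒ the second point lies to the west; separation 9.8°.

9.8° west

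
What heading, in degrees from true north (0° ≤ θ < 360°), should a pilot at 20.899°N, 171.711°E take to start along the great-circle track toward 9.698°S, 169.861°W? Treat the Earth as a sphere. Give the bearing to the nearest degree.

148°

Δλ = -169.861 − 171.711 = -341.572°; wrapped into (−180°, 180°]: 18.428°.
θ = atan2( sin Δλ · cos φ₂ , cos φ₁ · sin φ₂ − sin φ₁ · cos φ₂ · cos Δλ )
  = atan2(0.31160, -0.49097) = 147.598° → normalised to [0°, 360°): 147.598°.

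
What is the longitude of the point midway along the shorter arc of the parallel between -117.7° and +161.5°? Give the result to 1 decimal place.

-158.1°

Signed shortest Δλ from -117.7° to +161.5° is -80.8°.
Midpoint longitude = -117.7° + (-80.8°)/2 = -117.7° − 40.4° = -158.1°.
(The naïve average (-117.7 + +161.5)/2 = 21.9° is on the wrong side of the globe.)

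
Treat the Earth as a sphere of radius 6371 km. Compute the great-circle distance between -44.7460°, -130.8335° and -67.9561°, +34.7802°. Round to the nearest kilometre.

Δλ = 34.7802 − -130.8335 = 165.6137°.
Δφ = -67.9561 − -44.7460 = -23.2101°.
a = sin²(Δφ/2) + cos φ₁ · cos φ₂ · sin²(Δλ/2) = 0.302851.
c = 2·atan2(√a, √(1−a)) = 1.16549 rad → d = 6371·c ≈ 7425.35 km.

7425 km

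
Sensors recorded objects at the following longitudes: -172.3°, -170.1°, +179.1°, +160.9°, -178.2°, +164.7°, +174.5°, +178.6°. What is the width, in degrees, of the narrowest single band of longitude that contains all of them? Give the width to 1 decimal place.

29.0°

Sort the longitudes: -178.2°, -172.3°, -170.1°, +160.9°, +164.7°, +174.5°, +178.6°, +179.1°.
Eastward gaps between consecutive values (wrapping around): 5.9°, 2.2°, 331.0°, 3.8°, 9.8°, 4.1°, 0.5°, 2.7°.
Largest gap = 331.0° ⇒ minimal covering band is its complement: 360° − 331.0° = 29.0°.
Band runs from +160.9° eastward to -170.1°, crossing the antimeridian.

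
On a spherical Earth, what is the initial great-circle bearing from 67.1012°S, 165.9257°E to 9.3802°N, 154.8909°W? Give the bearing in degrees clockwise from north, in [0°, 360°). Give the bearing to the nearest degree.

Δλ = -154.8909 − 165.9257 = -320.8166°; wrapped into (−180°, 180°]: 39.1834°.
θ = atan2( sin Δλ · cos φ₂ , cos φ₁ · sin φ₂ − sin φ₁ · cos φ₂ · cos Δλ )
  = atan2(0.62336, 0.76791) = 39.068° → normalised to [0°, 360°): 39.068°.

39°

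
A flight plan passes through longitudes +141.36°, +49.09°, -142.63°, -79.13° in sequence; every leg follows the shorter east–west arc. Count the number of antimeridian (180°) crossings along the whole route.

1

Leg 1: +141.36° → +49.09°, shortest Δλ = -92.27° (west) — does not cross 180°.
Leg 2: +49.09° → -142.63°, shortest Δλ = 168.28° (east) — crosses 180°.
Leg 3: -142.63° → -79.13°, shortest Δλ = 63.5° (east) — does not cross 180°.
Total crossings: 1.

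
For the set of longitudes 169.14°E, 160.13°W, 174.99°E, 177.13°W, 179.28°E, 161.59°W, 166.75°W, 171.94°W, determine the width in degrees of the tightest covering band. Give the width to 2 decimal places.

Sort the longitudes: -177.13°, -171.94°, -166.75°, -161.59°, -160.13°, +169.14°, +174.99°, +179.28°.
Eastward gaps between consecutive values (wrapping around): 5.19°, 5.19°, 5.16°, 1.46°, 329.27°, 5.85°, 4.29°, 3.59°.
Largest gap = 329.27° ⇒ minimal covering band is its complement: 360° − 329.27° = 30.73°.
Band runs from +169.14° eastward to -160.13°, crossing the antimeridian.

30.73°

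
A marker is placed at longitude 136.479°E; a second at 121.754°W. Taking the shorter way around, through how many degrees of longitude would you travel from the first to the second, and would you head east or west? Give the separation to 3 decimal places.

101.767° east

Raw difference: -121.754 − 136.479 = -258.233°.
Normalise into (−180°, 180°]: -258.233° + 360° = 101.767°.
Positive ⇒ the second point lies to the east; separation 101.767°.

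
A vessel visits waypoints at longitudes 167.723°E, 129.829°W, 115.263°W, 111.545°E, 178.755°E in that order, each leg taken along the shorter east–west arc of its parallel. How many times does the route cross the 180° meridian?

Leg 1: +167.723° → -129.829°, shortest Δλ = 62.448° (east) — crosses 180°.
Leg 2: -129.829° → -115.263°, shortest Δλ = 14.566° (east) — does not cross 180°.
Leg 3: -115.263° → +111.545°, shortest Δλ = -133.192° (west) — crosses 180°.
Leg 4: +111.545° → +178.755°, shortest Δλ = 67.21° (east) — does not cross 180°.
Total crossings: 2.

2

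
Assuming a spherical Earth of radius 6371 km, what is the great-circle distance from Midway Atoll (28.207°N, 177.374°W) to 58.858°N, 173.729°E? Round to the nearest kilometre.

3476 km

Δλ = 173.729 − -177.374 = 351.103°; wrapped into (−180°, 180°]: -8.897°.
Δφ = 58.858 − 28.207 = 30.651°.
a = sin²(Δφ/2) + cos φ₁ · cos φ₂ · sin²(Δλ/2) = 0.072597.
c = 2·atan2(√a, √(1−a)) = 0.54562 rad → d = 6371·c ≈ 3476.15 km.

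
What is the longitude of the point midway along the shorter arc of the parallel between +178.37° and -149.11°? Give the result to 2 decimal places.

Signed shortest Δλ from +178.37° to -149.11° is +32.52°.
Midpoint longitude = +178.37° + (+32.52°)/2 = +178.37° + 16.26° = +194.63°.
Normalise into (−180°, 180°]: -165.37°.
(The naïve average (+178.37 + -149.11)/2 = 14.63° is on the wrong side of the globe.)

-165.37°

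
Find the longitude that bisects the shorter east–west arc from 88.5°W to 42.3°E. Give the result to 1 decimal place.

23.1°W

Signed shortest Δλ from -88.5° to +42.3° is +130.8°.
Midpoint longitude = -88.5° + (+130.8°)/2 = -88.5° + 65.4° = -23.1°.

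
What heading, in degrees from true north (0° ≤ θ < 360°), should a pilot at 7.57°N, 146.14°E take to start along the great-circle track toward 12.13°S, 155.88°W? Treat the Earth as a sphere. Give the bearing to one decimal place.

Δλ = -155.88 − 146.14 = -302.02°; wrapped into (−180°, 180°]: 57.98°.
θ = atan2( sin Δλ · cos φ₂ , cos φ₁ · sin φ₂ − sin φ₁ · cos φ₂ · cos Δλ )
  = atan2(0.82893, -0.27659) = 108.452° → normalised to [0°, 360°): 108.452°.

108.5°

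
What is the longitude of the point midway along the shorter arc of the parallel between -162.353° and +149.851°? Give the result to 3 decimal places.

+173.749°

Signed shortest Δλ from -162.353° to +149.851° is -47.796°.
Midpoint longitude = -162.353° + (-47.796°)/2 = -162.353° − 23.898° = -186.251°.
Normalise into (−180°, 180°]: +173.749°.
(The naïve average (-162.353 + +149.851)/2 = -6.251° is on the wrong side of the globe.)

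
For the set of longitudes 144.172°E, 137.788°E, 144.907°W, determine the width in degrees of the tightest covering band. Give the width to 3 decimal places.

77.305°

Sort the longitudes: -144.907°, +137.788°, +144.172°.
Eastward gaps between consecutive values (wrapping around): 282.695°, 6.384°, 70.921°.
Largest gap = 282.695° ⇒ minimal covering band is its complement: 360° − 282.695° = 77.305°.
Band runs from +137.788° eastward to -144.907°, crossing the antimeridian.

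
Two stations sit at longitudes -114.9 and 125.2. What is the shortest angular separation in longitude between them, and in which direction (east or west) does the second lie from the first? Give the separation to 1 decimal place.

Raw difference: 125.2 − -114.9 = 240.1°.
Normalise into (−180°, 180°]: 240.1° − 360° = -119.9°.
Negative ⇒ the second point lies to the west; separation 119.9°.

119.9° west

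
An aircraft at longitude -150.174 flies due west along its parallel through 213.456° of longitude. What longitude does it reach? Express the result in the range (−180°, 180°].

-3.630°

Start at -150.174°; shift −213.456° → -363.630°.
-363.630° lies outside (−180°, 180°]; add 360° → -3.630°.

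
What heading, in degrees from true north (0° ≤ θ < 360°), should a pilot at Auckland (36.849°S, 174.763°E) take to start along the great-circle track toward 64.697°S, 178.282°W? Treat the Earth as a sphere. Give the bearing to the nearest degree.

174°

Δλ = -178.282 − 174.763 = -353.045°; wrapped into (−180°, 180°]: 6.955°.
θ = atan2( sin Δλ · cos φ₂ , cos φ₁ · sin φ₂ − sin φ₁ · cos φ₂ · cos Δλ )
  = atan2(0.05175, -0.46901) = 173.703° → normalised to [0°, 360°): 173.703°.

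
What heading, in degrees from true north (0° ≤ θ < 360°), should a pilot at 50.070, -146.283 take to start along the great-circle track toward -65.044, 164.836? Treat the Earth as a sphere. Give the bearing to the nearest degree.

202°

Δλ = 164.836 − -146.283 = 311.119°; wrapped into (−180°, 180°]: -48.881°.
θ = atan2( sin Δλ · cos φ₂ , cos φ₁ · sin φ₂ − sin φ₁ · cos φ₂ · cos Δλ )
  = atan2(-0.31785, -0.79469) = -158.200° → normalised to [0°, 360°): 201.800°.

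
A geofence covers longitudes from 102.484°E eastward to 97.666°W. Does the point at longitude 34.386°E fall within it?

Band width going east from +102.484° to -97.666°: ((-97.666 − 102.484) mod 360) = 159.850°.
Offset of +34.386° east of the west edge: ((34.386 − 102.484) mod 360) = 291.902°.
291.902° > 159.850° ⇒ outside.

No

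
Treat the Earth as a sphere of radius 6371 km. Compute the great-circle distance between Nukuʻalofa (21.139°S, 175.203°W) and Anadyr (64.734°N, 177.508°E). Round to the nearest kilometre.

Δλ = 177.508 − -175.203 = 352.711°; wrapped into (−180°, 180°]: -7.289°.
Δφ = 64.734 − -21.139 = 85.873°.
a = sin²(Δφ/2) + cos φ₁ · cos φ₂ · sin²(Δλ/2) = 0.465625.
c = 2·atan2(√a, √(1−a)) = 1.50199 rad → d = 6371·c ≈ 9569.19 km.

9569 km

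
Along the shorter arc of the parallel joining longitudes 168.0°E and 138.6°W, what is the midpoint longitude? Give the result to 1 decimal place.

165.3°W

Signed shortest Δλ from +168.0° to -138.6° is +53.4°.
Midpoint longitude = +168.0° + (+53.4°)/2 = +168.0° + 26.7° = +194.7°.
Normalise into (−180°, 180°]: -165.3°.
(The naïve average (+168.0 + -138.6)/2 = 14.7° is on the wrong side of the globe.)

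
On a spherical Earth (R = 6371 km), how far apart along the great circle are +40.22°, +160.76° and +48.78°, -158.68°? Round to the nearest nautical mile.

1788 nmi

Δλ = -158.68 − 160.76 = -319.44°; wrapped into (−180°, 180°]: 40.56°.
Δφ = 48.78 − 40.22 = 8.56°.
a = sin²(Δφ/2) + cos φ₁ · cos φ₂ · sin²(Δλ/2) = 0.066018.
c = 2·atan2(√a, √(1−a)) = 0.51971 rad → d = 6371·c ≈ 3311.05 km ≈ 1787.82 nmi.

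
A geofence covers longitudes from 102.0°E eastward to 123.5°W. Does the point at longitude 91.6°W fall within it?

Band width going east from +102.0° to -123.5°: ((-123.5 − 102.0) mod 360) = 134.5°.
Offset of -91.6° east of the west edge: ((-91.6 − 102.0) mod 360) = 166.4°.
166.4° > 134.5° ⇒ outside.

No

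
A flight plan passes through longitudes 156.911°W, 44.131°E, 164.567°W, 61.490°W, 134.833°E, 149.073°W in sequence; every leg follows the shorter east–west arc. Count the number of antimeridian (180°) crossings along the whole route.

4

Leg 1: -156.911° → +44.131°, shortest Δλ = -158.958° (west) — crosses 180°.
Leg 2: +44.131° → -164.567°, shortest Δλ = 151.302° (east) — crosses 180°.
Leg 3: -164.567° → -61.490°, shortest Δλ = 103.077° (east) — does not cross 180°.
Leg 4: -61.490° → +134.833°, shortest Δλ = -163.677° (west) — crosses 180°.
Leg 5: +134.833° → -149.073°, shortest Δλ = 76.094° (east) — crosses 180°.
Total crossings: 4.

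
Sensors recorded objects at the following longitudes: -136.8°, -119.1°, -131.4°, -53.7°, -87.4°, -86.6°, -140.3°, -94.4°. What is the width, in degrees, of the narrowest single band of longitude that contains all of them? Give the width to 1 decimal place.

86.6°

Sort the longitudes: -140.3°, -136.8°, -131.4°, -119.1°, -94.4°, -87.4°, -86.6°, -53.7°.
Eastward gaps between consecutive values (wrapping around): 3.5°, 5.4°, 12.3°, 24.7°, 7.0°, 0.8°, 32.9°, 273.4°.
Largest gap = 273.4° ⇒ minimal covering band is its complement: 360° − 273.4° = 86.6°.
Band runs from -140.3° eastward to -53.7°.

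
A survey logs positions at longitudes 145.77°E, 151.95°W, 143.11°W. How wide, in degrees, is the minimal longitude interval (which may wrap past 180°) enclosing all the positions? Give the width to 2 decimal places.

71.12°

Sort the longitudes: -151.95°, -143.11°, +145.77°.
Eastward gaps between consecutive values (wrapping around): 8.84°, 288.88°, 62.28°.
Largest gap = 288.88° ⇒ minimal covering band is its complement: 360° − 288.88° = 71.12°.
Band runs from +145.77° eastward to -143.11°, crossing the antimeridian.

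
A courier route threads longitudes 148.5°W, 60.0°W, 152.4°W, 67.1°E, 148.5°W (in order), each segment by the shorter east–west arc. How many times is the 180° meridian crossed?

Leg 1: -148.5° → -60.0°, shortest Δλ = 88.5° (east) — does not cross 180°.
Leg 2: -60.0° → -152.4°, shortest Δλ = -92.4° (west) — does not cross 180°.
Leg 3: -152.4° → +67.1°, shortest Δλ = -140.5° (west) — crosses 180°.
Leg 4: +67.1° → -148.5°, shortest Δλ = 144.4° (east) — crosses 180°.
Total crossings: 2.

2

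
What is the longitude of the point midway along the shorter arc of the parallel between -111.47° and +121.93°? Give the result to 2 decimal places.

-174.77°

Signed shortest Δλ from -111.47° to +121.93° is -126.60°.
Midpoint longitude = -111.47° + (-126.60°)/2 = -111.47° − 63.30° = -174.77°.
(The naïve average (-111.47 + +121.93)/2 = 5.23° is on the wrong side of the globe.)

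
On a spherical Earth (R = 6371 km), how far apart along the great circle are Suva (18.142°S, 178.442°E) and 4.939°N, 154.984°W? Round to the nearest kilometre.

3883 km

Δλ = -154.984 − 178.442 = -333.426°; wrapped into (−180°, 180°]: 26.574°.
Δφ = 4.939 − -18.142 = 23.081°.
a = sin²(Δφ/2) + cos φ₁ · cos φ₂ · sin²(Δλ/2) = 0.090033.
c = 2·atan2(√a, √(1−a)) = 0.60950 rad → d = 6371·c ≈ 3883.14 km.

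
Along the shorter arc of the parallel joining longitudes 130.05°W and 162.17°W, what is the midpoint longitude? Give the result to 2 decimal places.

146.11°W

Signed shortest Δλ from -130.05° to -162.17° is -32.12°.
Midpoint longitude = -130.05° + (-32.12°)/2 = -130.05° − 16.06° = -146.11°.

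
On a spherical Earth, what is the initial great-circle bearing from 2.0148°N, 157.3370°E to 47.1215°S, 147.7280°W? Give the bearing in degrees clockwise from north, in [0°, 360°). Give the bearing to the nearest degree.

Δλ = -147.7280 − 157.3370 = -305.0650°; wrapped into (−180°, 180°]: 54.9350°.
θ = atan2( sin Δλ · cos φ₂ , cos φ₁ · sin φ₂ − sin φ₁ · cos φ₂ · cos Δλ )
  = atan2(0.55695, -0.74609) = 143.259° → normalised to [0°, 360°): 143.259°.

143°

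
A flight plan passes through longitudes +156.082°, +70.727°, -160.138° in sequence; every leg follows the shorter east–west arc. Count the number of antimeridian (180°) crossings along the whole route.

1

Leg 1: +156.082° → +70.727°, shortest Δλ = -85.355° (west) — does not cross 180°.
Leg 2: +70.727° → -160.138°, shortest Δλ = 129.135° (east) — crosses 180°.
Total crossings: 1.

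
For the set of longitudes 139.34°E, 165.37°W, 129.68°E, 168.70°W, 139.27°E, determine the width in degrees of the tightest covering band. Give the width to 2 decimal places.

64.95°

Sort the longitudes: -168.70°, -165.37°, +129.68°, +139.27°, +139.34°.
Eastward gaps between consecutive values (wrapping around): 3.33°, 295.05°, 9.59°, 0.07°, 51.96°.
Largest gap = 295.05° ⇒ minimal covering band is its complement: 360° − 295.05° = 64.95°.
Band runs from +129.68° eastward to -165.37°, crossing the antimeridian.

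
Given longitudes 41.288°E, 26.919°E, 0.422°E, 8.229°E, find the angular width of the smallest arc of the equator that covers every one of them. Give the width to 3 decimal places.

40.866°

Sort the longitudes: +0.422°, +8.229°, +26.919°, +41.288°.
Eastward gaps between consecutive values (wrapping around): 7.807°, 18.690°, 14.369°, 319.134°.
Largest gap = 319.134° ⇒ minimal covering band is its complement: 360° − 319.134° = 40.866°.
Band runs from +0.422° eastward to +41.288°.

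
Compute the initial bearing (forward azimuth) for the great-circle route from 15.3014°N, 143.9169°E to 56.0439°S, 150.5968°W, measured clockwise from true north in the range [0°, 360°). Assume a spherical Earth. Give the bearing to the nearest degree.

149°

Δλ = -150.5968 − 143.9169 = -294.5137°; wrapped into (−180°, 180°]: 65.4863°.
θ = atan2( sin Δλ · cos φ₂ , cos φ₁ · sin φ₂ − sin φ₁ · cos φ₂ · cos Δλ )
  = atan2(0.50821, -0.86122) = 149.455° → normalised to [0°, 360°): 149.455°.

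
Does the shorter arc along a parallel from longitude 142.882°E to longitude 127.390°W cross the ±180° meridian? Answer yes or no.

Naïve |-127.390 − 142.882| = 270.272° > 180°, so the shorter arc goes the other way round — across 180°.
Signed shortest Δλ = ((-127.390 − 142.882 + 180) mod 360) − 180 = 89.728°.
Going east by 89.728° from +142.882° passes through 180° before reaching -127.390°.

Yes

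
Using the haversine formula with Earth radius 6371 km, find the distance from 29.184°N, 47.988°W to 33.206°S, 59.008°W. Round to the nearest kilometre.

7034 km

Δλ = -59.008 − -47.988 = -11.020°.
Δφ = -33.206 − 29.184 = -62.390°.
a = sin²(Δφ/2) + cos φ₁ · cos φ₂ · sin²(Δλ/2) = 0.275010.
c = 2·atan2(√a, √(1−a)) = 1.10405 rad → d = 6371·c ≈ 7033.92 km.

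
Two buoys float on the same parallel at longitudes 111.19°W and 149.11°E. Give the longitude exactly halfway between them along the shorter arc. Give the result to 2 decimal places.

Signed shortest Δλ from -111.19° to +149.11° is -99.70°.
Midpoint longitude = -111.19° + (-99.70°)/2 = -111.19° − 49.85° = -161.04°.
(The naïve average (-111.19 + +149.11)/2 = 18.96° is on the wrong side of the globe.)

161.04°W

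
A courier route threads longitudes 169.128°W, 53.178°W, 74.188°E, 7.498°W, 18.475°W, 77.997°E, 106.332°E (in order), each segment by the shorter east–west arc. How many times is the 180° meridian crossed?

0

Leg 1: -169.128° → -53.178°, shortest Δλ = 115.95° (east) — does not cross 180°.
Leg 2: -53.178° → +74.188°, shortest Δλ = 127.366° (east) — does not cross 180°.
Leg 3: +74.188° → -7.498°, shortest Δλ = -81.686° (west) — does not cross 180°.
Leg 4: -7.498° → -18.475°, shortest Δλ = -10.977° (west) — does not cross 180°.
Leg 5: -18.475° → +77.997°, shortest Δλ = 96.472° (east) — does not cross 180°.
Leg 6: +77.997° → +106.332°, shortest Δλ = 28.335° (east) — does not cross 180°.
Total crossings: 0.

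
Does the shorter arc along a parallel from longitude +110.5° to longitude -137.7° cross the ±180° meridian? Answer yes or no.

Naïve |-137.7 − 110.5| = 248.2° > 180°, so the shorter arc goes the other way round — across 180°.
Signed shortest Δλ = ((-137.7 − 110.5 + 180) mod 360) − 180 = 111.8°.
Going east by 111.8° from +110.5° passes through 180° before reaching -137.7°.

Yes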